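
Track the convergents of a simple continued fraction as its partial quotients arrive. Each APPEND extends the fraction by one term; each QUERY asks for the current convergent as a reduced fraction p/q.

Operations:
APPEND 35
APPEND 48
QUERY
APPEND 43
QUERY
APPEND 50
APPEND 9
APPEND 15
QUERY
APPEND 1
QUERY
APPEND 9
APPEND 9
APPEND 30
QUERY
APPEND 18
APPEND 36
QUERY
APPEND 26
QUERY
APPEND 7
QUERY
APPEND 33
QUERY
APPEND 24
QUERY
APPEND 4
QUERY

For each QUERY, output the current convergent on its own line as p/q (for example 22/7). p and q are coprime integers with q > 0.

APPEND 35: p_0 = 35·1 + 0 = 35, q_0 = 35·0 + 1 = 1 → 35/1
APPEND 48: p_1 = 48·35 + 1 = 1681, q_1 = 48·1 + 0 = 48 → 1681/48
APPEND 43: p_2 = 43·1681 + 35 = 72318, q_2 = 43·48 + 1 = 2065 → 72318/2065
APPEND 50: p_3 = 50·72318 + 1681 = 3617581, q_3 = 50·2065 + 48 = 103298 → 3617581/103298
APPEND 9: p_4 = 9·3617581 + 72318 = 32630547, q_4 = 9·103298 + 2065 = 931747 → 32630547/931747
APPEND 15: p_5 = 15·32630547 + 3617581 = 493075786, q_5 = 15·931747 + 103298 = 14079503 → 493075786/14079503
APPEND 1: p_6 = 1·493075786 + 32630547 = 525706333, q_6 = 1·14079503 + 931747 = 15011250 → 525706333/15011250
APPEND 9: p_7 = 9·525706333 + 493075786 = 5224432783, q_7 = 9·15011250 + 14079503 = 149180753 → 5224432783/149180753
APPEND 9: p_8 = 9·5224432783 + 525706333 = 47545601380, q_8 = 9·149180753 + 15011250 = 1357638027 → 47545601380/1357638027
APPEND 30: p_9 = 30·47545601380 + 5224432783 = 1431592474183, q_9 = 30·1357638027 + 149180753 = 40878321563 → 1431592474183/40878321563
APPEND 18: p_10 = 18·1431592474183 + 47545601380 = 25816210136674, q_10 = 18·40878321563 + 1357638027 = 737167426161 → 25816210136674/737167426161
APPEND 36: p_11 = 36·25816210136674 + 1431592474183 = 930815157394447, q_11 = 36·737167426161 + 40878321563 = 26578905663359 → 930815157394447/26578905663359
APPEND 26: p_12 = 26·930815157394447 + 25816210136674 = 24227010302392296, q_12 = 26·26578905663359 + 737167426161 = 691788714673495 → 24227010302392296/691788714673495
APPEND 7: p_13 = 7·24227010302392296 + 930815157394447 = 170519887274140519, q_13 = 7·691788714673495 + 26578905663359 = 4869099908377824 → 170519887274140519/4869099908377824
APPEND 33: p_14 = 33·170519887274140519 + 24227010302392296 = 5651383290349029423, q_14 = 33·4869099908377824 + 691788714673495 = 161372085691141687 → 5651383290349029423/161372085691141687
APPEND 24: p_15 = 24·5651383290349029423 + 170519887274140519 = 135803718855650846671, q_15 = 24·161372085691141687 + 4869099908377824 = 3877799156495778312 → 135803718855650846671/3877799156495778312
APPEND 4: p_16 = 4·135803718855650846671 + 5651383290349029423 = 548866258712952416107, q_16 = 4·3877799156495778312 + 161372085691141687 = 15672568711674254935 → 548866258712952416107/15672568711674254935

1681/48
72318/2065
493075786/14079503
525706333/15011250
1431592474183/40878321563
930815157394447/26578905663359
24227010302392296/691788714673495
170519887274140519/4869099908377824
5651383290349029423/161372085691141687
135803718855650846671/3877799156495778312
548866258712952416107/15672568711674254935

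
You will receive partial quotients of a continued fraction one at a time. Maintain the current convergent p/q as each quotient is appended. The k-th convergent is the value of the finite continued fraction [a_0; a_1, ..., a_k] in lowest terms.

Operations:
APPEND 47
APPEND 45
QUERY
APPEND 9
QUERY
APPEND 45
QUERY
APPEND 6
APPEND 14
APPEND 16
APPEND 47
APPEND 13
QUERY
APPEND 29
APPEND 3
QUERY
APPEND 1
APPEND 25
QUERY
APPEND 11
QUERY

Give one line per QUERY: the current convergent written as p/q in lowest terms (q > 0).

APPEND 47: p_0 = 47·1 + 0 = 47, q_0 = 47·0 + 1 = 1 → 47/1
APPEND 45: p_1 = 45·47 + 1 = 2116, q_1 = 45·1 + 0 = 45 → 2116/45
APPEND 9: p_2 = 9·2116 + 47 = 19091, q_2 = 9·45 + 1 = 406 → 19091/406
APPEND 45: p_3 = 45·19091 + 2116 = 861211, q_3 = 45·406 + 45 = 18315 → 861211/18315
APPEND 6: p_4 = 6·861211 + 19091 = 5186357, q_4 = 6·18315 + 406 = 110296 → 5186357/110296
APPEND 14: p_5 = 14·5186357 + 861211 = 73470209, q_5 = 14·110296 + 18315 = 1562459 → 73470209/1562459
APPEND 16: p_6 = 16·73470209 + 5186357 = 1180709701, q_6 = 16·1562459 + 110296 = 25109640 → 1180709701/25109640
APPEND 47: p_7 = 47·1180709701 + 73470209 = 55566826156, q_7 = 47·25109640 + 1562459 = 1181715539 → 55566826156/1181715539
APPEND 13: p_8 = 13·55566826156 + 1180709701 = 723549449729, q_8 = 13·1181715539 + 25109640 = 15387411647 → 723549449729/15387411647
APPEND 29: p_9 = 29·723549449729 + 55566826156 = 21038500868297, q_9 = 29·15387411647 + 1181715539 = 447416653302 → 21038500868297/447416653302
APPEND 3: p_10 = 3·21038500868297 + 723549449729 = 63839052054620, q_10 = 3·447416653302 + 15387411647 = 1357637371553 → 63839052054620/1357637371553
APPEND 1: p_11 = 1·63839052054620 + 21038500868297 = 84877552922917, q_11 = 1·1357637371553 + 447416653302 = 1805054024855 → 84877552922917/1805054024855
APPEND 25: p_12 = 25·84877552922917 + 63839052054620 = 2185777875127545, q_12 = 25·1805054024855 + 1357637371553 = 46483987992928 → 2185777875127545/46483987992928
APPEND 11: p_13 = 11·2185777875127545 + 84877552922917 = 24128434179325912, q_13 = 11·46483987992928 + 1805054024855 = 513128921947063 → 24128434179325912/513128921947063

2116/45
19091/406
861211/18315
723549449729/15387411647
63839052054620/1357637371553
2185777875127545/46483987992928
24128434179325912/513128921947063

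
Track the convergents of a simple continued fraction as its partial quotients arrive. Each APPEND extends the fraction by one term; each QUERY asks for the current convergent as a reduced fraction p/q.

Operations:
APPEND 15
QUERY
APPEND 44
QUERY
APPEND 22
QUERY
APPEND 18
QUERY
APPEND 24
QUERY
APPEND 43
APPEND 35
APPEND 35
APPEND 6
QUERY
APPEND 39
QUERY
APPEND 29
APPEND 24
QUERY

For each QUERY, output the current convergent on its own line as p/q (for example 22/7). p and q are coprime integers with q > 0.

15/1
661/44
14557/969
262687/17486
6319045/420633
2011549486697/133900628218
78784100616330/5244335590987
54960795317262738/3658515521995171

APPEND 15: p_0 = 15·1 + 0 = 15, q_0 = 15·0 + 1 = 1 → 15/1
APPEND 44: p_1 = 44·15 + 1 = 661, q_1 = 44·1 + 0 = 44 → 661/44
APPEND 22: p_2 = 22·661 + 15 = 14557, q_2 = 22·44 + 1 = 969 → 14557/969
APPEND 18: p_3 = 18·14557 + 661 = 262687, q_3 = 18·969 + 44 = 17486 → 262687/17486
APPEND 24: p_4 = 24·262687 + 14557 = 6319045, q_4 = 24·17486 + 969 = 420633 → 6319045/420633
APPEND 43: p_5 = 43·6319045 + 262687 = 271981622, q_5 = 43·420633 + 17486 = 18104705 → 271981622/18104705
APPEND 35: p_6 = 35·271981622 + 6319045 = 9525675815, q_6 = 35·18104705 + 420633 = 634085308 → 9525675815/634085308
APPEND 35: p_7 = 35·9525675815 + 271981622 = 333670635147, q_7 = 35·634085308 + 18104705 = 22211090485 → 333670635147/22211090485
APPEND 6: p_8 = 6·333670635147 + 9525675815 = 2011549486697, q_8 = 6·22211090485 + 634085308 = 133900628218 → 2011549486697/133900628218
APPEND 39: p_9 = 39·2011549486697 + 333670635147 = 78784100616330, q_9 = 39·133900628218 + 22211090485 = 5244335590987 → 78784100616330/5244335590987
APPEND 29: p_10 = 29·78784100616330 + 2011549486697 = 2286750467360267, q_10 = 29·5244335590987 + 133900628218 = 152219632766841 → 2286750467360267/152219632766841
APPEND 24: p_11 = 24·2286750467360267 + 78784100616330 = 54960795317262738, q_11 = 24·152219632766841 + 5244335590987 = 3658515521995171 → 54960795317262738/3658515521995171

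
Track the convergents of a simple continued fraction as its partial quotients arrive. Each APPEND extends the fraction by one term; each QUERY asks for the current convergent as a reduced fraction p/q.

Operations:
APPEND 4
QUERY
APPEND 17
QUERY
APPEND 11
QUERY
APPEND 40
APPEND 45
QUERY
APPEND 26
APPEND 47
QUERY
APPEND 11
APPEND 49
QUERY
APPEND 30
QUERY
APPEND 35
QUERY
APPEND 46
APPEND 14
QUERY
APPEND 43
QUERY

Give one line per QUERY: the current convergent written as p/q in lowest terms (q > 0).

APPEND 4: p_0 = 4·1 + 0 = 4, q_0 = 4·0 + 1 = 1 → 4/1
APPEND 17: p_1 = 17·4 + 1 = 69, q_1 = 17·1 + 0 = 17 → 69/17
APPEND 11: p_2 = 11·69 + 4 = 763, q_2 = 11·17 + 1 = 188 → 763/188
APPEND 40: p_3 = 40·763 + 69 = 30589, q_3 = 40·188 + 17 = 7537 → 30589/7537
APPEND 45: p_4 = 45·30589 + 763 = 1377268, q_4 = 45·7537 + 188 = 339353 → 1377268/339353
APPEND 26: p_5 = 26·1377268 + 30589 = 35839557, q_5 = 26·339353 + 7537 = 8830715 → 35839557/8830715
APPEND 47: p_6 = 47·35839557 + 1377268 = 1685836447, q_6 = 47·8830715 + 339353 = 415382958 → 1685836447/415382958
APPEND 11: p_7 = 11·1685836447 + 35839557 = 18580040474, q_7 = 11·415382958 + 8830715 = 4578043253 → 18580040474/4578043253
APPEND 49: p_8 = 49·18580040474 + 1685836447 = 912107819673, q_8 = 49·4578043253 + 415382958 = 224739502355 → 912107819673/224739502355
APPEND 30: p_9 = 30·912107819673 + 18580040474 = 27381814630664, q_9 = 30·224739502355 + 4578043253 = 6746763113903 → 27381814630664/6746763113903
APPEND 35: p_10 = 35·27381814630664 + 912107819673 = 959275619892913, q_10 = 35·6746763113903 + 224739502355 = 236361448488960 → 959275619892913/236361448488960
APPEND 46: p_11 = 46·959275619892913 + 27381814630664 = 44154060329704662, q_11 = 46·236361448488960 + 6746763113903 = 10879373393606063 → 44154060329704662/10879373393606063
APPEND 14: p_12 = 14·44154060329704662 + 959275619892913 = 619116120235758181, q_12 = 14·10879373393606063 + 236361448488960 = 152547588958973842 → 619116120235758181/152547588958973842
APPEND 43: p_13 = 43·619116120235758181 + 44154060329704662 = 26666147230467306445, q_13 = 43·152547588958973842 + 10879373393606063 = 6570425698629481269 → 26666147230467306445/6570425698629481269

4/1
69/17
763/188
1377268/339353
1685836447/415382958
912107819673/224739502355
27381814630664/6746763113903
959275619892913/236361448488960
619116120235758181/152547588958973842
26666147230467306445/6570425698629481269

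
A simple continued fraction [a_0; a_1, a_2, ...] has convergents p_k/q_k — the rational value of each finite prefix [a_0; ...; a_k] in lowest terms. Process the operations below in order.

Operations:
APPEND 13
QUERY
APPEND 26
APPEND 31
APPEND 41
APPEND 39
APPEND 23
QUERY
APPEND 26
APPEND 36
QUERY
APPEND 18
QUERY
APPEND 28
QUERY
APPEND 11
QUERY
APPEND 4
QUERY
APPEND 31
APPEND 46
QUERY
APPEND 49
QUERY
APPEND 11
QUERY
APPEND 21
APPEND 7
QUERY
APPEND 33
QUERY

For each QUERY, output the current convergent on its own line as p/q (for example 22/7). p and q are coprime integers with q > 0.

APPEND 13: p_0 = 13·1 + 0 = 13, q_0 = 13·0 + 1 = 1 → 13/1
APPEND 26: p_1 = 26·13 + 1 = 339, q_1 = 26·1 + 0 = 26 → 339/26
APPEND 31: p_2 = 31·339 + 13 = 10522, q_2 = 31·26 + 1 = 807 → 10522/807
APPEND 41: p_3 = 41·10522 + 339 = 431741, q_3 = 41·807 + 26 = 33113 → 431741/33113
APPEND 39: p_4 = 39·431741 + 10522 = 16848421, q_4 = 39·33113 + 807 = 1292214 → 16848421/1292214
APPEND 23: p_5 = 23·16848421 + 431741 = 387945424, q_5 = 23·1292214 + 33113 = 29754035 → 387945424/29754035
APPEND 26: p_6 = 26·387945424 + 16848421 = 10103429445, q_6 = 26·29754035 + 1292214 = 774897124 → 10103429445/774897124
APPEND 36: p_7 = 36·10103429445 + 387945424 = 364111405444, q_7 = 36·774897124 + 29754035 = 27926050499 → 364111405444/27926050499
APPEND 18: p_8 = 18·364111405444 + 10103429445 = 6564108727437, q_8 = 18·27926050499 + 774897124 = 503443806106 → 6564108727437/503443806106
APPEND 28: p_9 = 28·6564108727437 + 364111405444 = 184159155773680, q_9 = 28·503443806106 + 27926050499 = 14124352621467 → 184159155773680/14124352621467
APPEND 11: p_10 = 11·184159155773680 + 6564108727437 = 2032314822237917, q_10 = 11·14124352621467 + 503443806106 = 155871322642243 → 2032314822237917/155871322642243
APPEND 4: p_11 = 4·2032314822237917 + 184159155773680 = 8313418444725348, q_11 = 4·155871322642243 + 14124352621467 = 637609643190439 → 8313418444725348/637609643190439
APPEND 31: p_12 = 31·8313418444725348 + 2032314822237917 = 259748286608723705, q_12 = 31·637609643190439 + 155871322642243 = 19921770261545852 → 259748286608723705/19921770261545852
APPEND 46: p_13 = 46·259748286608723705 + 8313418444725348 = 11956734602446015778, q_13 = 46·19921770261545852 + 637609643190439 = 917039041674299631 → 11956734602446015778/917039041674299631
APPEND 49: p_14 = 49·11956734602446015778 + 259748286608723705 = 586139743806463496827, q_14 = 49·917039041674299631 + 19921770261545852 = 44954834812302227771 → 586139743806463496827/44954834812302227771
APPEND 11: p_15 = 11·586139743806463496827 + 11956734602446015778 = 6459493916473544480875, q_15 = 11·44954834812302227771 + 917039041674299631 = 495420221976998805112 → 6459493916473544480875/495420221976998805112
APPEND 21: p_16 = 21·6459493916473544480875 + 586139743806463496827 = 136235511989750897595202, q_16 = 21·495420221976998805112 + 44954834812302227771 = 10448779496329277135123 → 136235511989750897595202/10448779496329277135123
APPEND 7: p_17 = 7·136235511989750897595202 + 6459493916473544480875 = 960108077844729827647289, q_17 = 7·10448779496329277135123 + 495420221976998805112 = 73636876696281938750973 → 960108077844729827647289/73636876696281938750973
APPEND 33: p_18 = 33·960108077844729827647289 + 136235511989750897595202 = 31819802080865835209955739, q_18 = 33·73636876696281938750973 + 10448779496329277135123 = 2440465710473633255917232 → 31819802080865835209955739/2440465710473633255917232

13/1
387945424/29754035
364111405444/27926050499
6564108727437/503443806106
184159155773680/14124352621467
2032314822237917/155871322642243
8313418444725348/637609643190439
11956734602446015778/917039041674299631
586139743806463496827/44954834812302227771
6459493916473544480875/495420221976998805112
960108077844729827647289/73636876696281938750973
31819802080865835209955739/2440465710473633255917232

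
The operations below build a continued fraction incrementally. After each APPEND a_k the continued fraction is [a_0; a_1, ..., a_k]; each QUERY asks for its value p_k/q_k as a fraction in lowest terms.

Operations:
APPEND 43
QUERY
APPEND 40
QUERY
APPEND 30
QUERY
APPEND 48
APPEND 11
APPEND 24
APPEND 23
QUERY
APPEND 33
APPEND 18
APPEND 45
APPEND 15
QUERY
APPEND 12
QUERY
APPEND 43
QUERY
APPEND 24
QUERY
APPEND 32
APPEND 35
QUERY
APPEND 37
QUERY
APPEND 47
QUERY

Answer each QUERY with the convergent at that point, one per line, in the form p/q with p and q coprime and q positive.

APPEND 43: p_0 = 43·1 + 0 = 43, q_0 = 43·0 + 1 = 1 → 43/1
APPEND 40: p_1 = 40·43 + 1 = 1721, q_1 = 40·1 + 0 = 40 → 1721/40
APPEND 30: p_2 = 30·1721 + 43 = 51673, q_2 = 30·40 + 1 = 1201 → 51673/1201
APPEND 48: p_3 = 48·51673 + 1721 = 2482025, q_3 = 48·1201 + 40 = 57688 → 2482025/57688
APPEND 11: p_4 = 11·2482025 + 51673 = 27353948, q_4 = 11·57688 + 1201 = 635769 → 27353948/635769
APPEND 24: p_5 = 24·27353948 + 2482025 = 658976777, q_5 = 24·635769 + 57688 = 15316144 → 658976777/15316144
APPEND 23: p_6 = 23·658976777 + 27353948 = 15183819819, q_6 = 23·15316144 + 635769 = 352907081 → 15183819819/352907081
APPEND 33: p_7 = 33·15183819819 + 658976777 = 501725030804, q_7 = 33·352907081 + 15316144 = 11661249817 → 501725030804/11661249817
APPEND 18: p_8 = 18·501725030804 + 15183819819 = 9046234374291, q_8 = 18·11661249817 + 352907081 = 210255403787 → 9046234374291/210255403787
APPEND 45: p_9 = 45·9046234374291 + 501725030804 = 407582271873899, q_9 = 45·210255403787 + 11661249817 = 9473154420232 → 407582271873899/9473154420232
APPEND 15: p_10 = 15·407582271873899 + 9046234374291 = 6122780312482776, q_10 = 15·9473154420232 + 210255403787 = 142307571707267 → 6122780312482776/142307571707267
APPEND 12: p_11 = 12·6122780312482776 + 407582271873899 = 73880946021667211, q_11 = 12·142307571707267 + 9473154420232 = 1717164014907436 → 73880946021667211/1717164014907436
APPEND 43: p_12 = 43·73880946021667211 + 6122780312482776 = 3183003459244172849, q_12 = 43·1717164014907436 + 142307571707267 = 73980360212727015 → 3183003459244172849/73980360212727015
APPEND 24: p_13 = 24·3183003459244172849 + 73880946021667211 = 76465963967881815587, q_13 = 24·73980360212727015 + 1717164014907436 = 1777245809120355796 → 76465963967881815587/1777245809120355796
APPEND 32: p_14 = 32·76465963967881815587 + 3183003459244172849 = 2450093850431462271633, q_14 = 32·1777245809120355796 + 73980360212727015 = 56945846252064112487 → 2450093850431462271633/56945846252064112487
APPEND 35: p_15 = 35·2450093850431462271633 + 76465963967881815587 = 85829750729069061322742, q_15 = 35·56945846252064112487 + 1777245809120355796 = 1994881864631364292841 → 85829750729069061322742/1994881864631364292841
APPEND 37: p_16 = 37·85829750729069061322742 + 2450093850431462271633 = 3178150870825986731213087, q_16 = 37·1994881864631364292841 + 56945846252064112487 = 73867574837612542947604 → 3178150870825986731213087/73867574837612542947604
APPEND 47: p_17 = 47·3178150870825986731213087 + 85829750729069061322742 = 149458920679550445428337831, q_17 = 47·73867574837612542947604 + 1994881864631364292841 = 3473770899232420882830229 → 149458920679550445428337831/3473770899232420882830229

43/1
1721/40
51673/1201
15183819819/352907081
6122780312482776/142307571707267
73880946021667211/1717164014907436
3183003459244172849/73980360212727015
76465963967881815587/1777245809120355796
85829750729069061322742/1994881864631364292841
3178150870825986731213087/73867574837612542947604
149458920679550445428337831/3473770899232420882830229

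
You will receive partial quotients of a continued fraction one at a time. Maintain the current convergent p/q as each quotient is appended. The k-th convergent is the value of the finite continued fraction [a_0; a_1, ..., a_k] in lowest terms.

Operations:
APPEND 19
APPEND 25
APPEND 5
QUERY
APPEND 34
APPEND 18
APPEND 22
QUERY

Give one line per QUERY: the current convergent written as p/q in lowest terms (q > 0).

APPEND 19: p_0 = 19·1 + 0 = 19, q_0 = 19·0 + 1 = 1 → 19/1
APPEND 25: p_1 = 25·19 + 1 = 476, q_1 = 25·1 + 0 = 25 → 476/25
APPEND 5: p_2 = 5·476 + 19 = 2399, q_2 = 5·25 + 1 = 126 → 2399/126
APPEND 34: p_3 = 34·2399 + 476 = 82042, q_3 = 34·126 + 25 = 4309 → 82042/4309
APPEND 18: p_4 = 18·82042 + 2399 = 1479155, q_4 = 18·4309 + 126 = 77688 → 1479155/77688
APPEND 22: p_5 = 22·1479155 + 82042 = 32623452, q_5 = 22·77688 + 4309 = 1713445 → 32623452/1713445

2399/126
32623452/1713445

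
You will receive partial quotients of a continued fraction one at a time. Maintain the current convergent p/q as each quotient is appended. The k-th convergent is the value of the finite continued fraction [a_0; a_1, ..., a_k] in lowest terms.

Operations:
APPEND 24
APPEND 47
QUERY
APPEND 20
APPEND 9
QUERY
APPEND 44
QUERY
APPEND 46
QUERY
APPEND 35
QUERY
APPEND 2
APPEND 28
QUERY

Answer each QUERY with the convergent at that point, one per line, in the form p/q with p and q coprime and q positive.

1129/47
204565/8516
9023464/375645
415283909/17288186
14543960279/605462155
840633685355/34995412043

APPEND 24: p_0 = 24·1 + 0 = 24, q_0 = 24·0 + 1 = 1 → 24/1
APPEND 47: p_1 = 47·24 + 1 = 1129, q_1 = 47·1 + 0 = 47 → 1129/47
APPEND 20: p_2 = 20·1129 + 24 = 22604, q_2 = 20·47 + 1 = 941 → 22604/941
APPEND 9: p_3 = 9·22604 + 1129 = 204565, q_3 = 9·941 + 47 = 8516 → 204565/8516
APPEND 44: p_4 = 44·204565 + 22604 = 9023464, q_4 = 44·8516 + 941 = 375645 → 9023464/375645
APPEND 46: p_5 = 46·9023464 + 204565 = 415283909, q_5 = 46·375645 + 8516 = 17288186 → 415283909/17288186
APPEND 35: p_6 = 35·415283909 + 9023464 = 14543960279, q_6 = 35·17288186 + 375645 = 605462155 → 14543960279/605462155
APPEND 2: p_7 = 2·14543960279 + 415283909 = 29503204467, q_7 = 2·605462155 + 17288186 = 1228212496 → 29503204467/1228212496
APPEND 28: p_8 = 28·29503204467 + 14543960279 = 840633685355, q_8 = 28·1228212496 + 605462155 = 34995412043 → 840633685355/34995412043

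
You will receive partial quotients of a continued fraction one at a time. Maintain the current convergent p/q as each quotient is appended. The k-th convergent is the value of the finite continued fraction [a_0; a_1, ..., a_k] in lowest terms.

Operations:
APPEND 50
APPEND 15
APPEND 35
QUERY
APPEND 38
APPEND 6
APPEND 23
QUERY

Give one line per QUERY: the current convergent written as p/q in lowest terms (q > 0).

APPEND 50: p_0 = 50·1 + 0 = 50, q_0 = 50·0 + 1 = 1 → 50/1
APPEND 15: p_1 = 15·50 + 1 = 751, q_1 = 15·1 + 0 = 15 → 751/15
APPEND 35: p_2 = 35·751 + 50 = 26335, q_2 = 35·15 + 1 = 526 → 26335/526
APPEND 38: p_3 = 38·26335 + 751 = 1001481, q_3 = 38·526 + 15 = 20003 → 1001481/20003
APPEND 6: p_4 = 6·1001481 + 26335 = 6035221, q_4 = 6·20003 + 526 = 120544 → 6035221/120544
APPEND 23: p_5 = 23·6035221 + 1001481 = 139811564, q_5 = 23·120544 + 20003 = 2792515 → 139811564/2792515

26335/526
139811564/2792515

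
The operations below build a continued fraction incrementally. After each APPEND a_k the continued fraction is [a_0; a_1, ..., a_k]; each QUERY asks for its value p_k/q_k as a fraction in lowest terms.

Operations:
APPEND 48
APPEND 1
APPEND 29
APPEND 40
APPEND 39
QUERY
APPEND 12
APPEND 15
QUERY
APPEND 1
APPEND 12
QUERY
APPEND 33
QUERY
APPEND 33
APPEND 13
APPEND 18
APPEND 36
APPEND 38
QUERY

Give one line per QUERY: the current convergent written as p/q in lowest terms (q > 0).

APPEND 48: p_0 = 48·1 + 0 = 48, q_0 = 48·0 + 1 = 1 → 48/1
APPEND 1: p_1 = 1·48 + 1 = 49, q_1 = 1·1 + 0 = 1 → 49/1
APPEND 29: p_2 = 29·49 + 48 = 1469, q_2 = 29·1 + 1 = 30 → 1469/30
APPEND 40: p_3 = 40·1469 + 49 = 58809, q_3 = 40·30 + 1 = 1201 → 58809/1201
APPEND 39: p_4 = 39·58809 + 1469 = 2295020, q_4 = 39·1201 + 30 = 46869 → 2295020/46869
APPEND 12: p_5 = 12·2295020 + 58809 = 27599049, q_5 = 12·46869 + 1201 = 563629 → 27599049/563629
APPEND 15: p_6 = 15·27599049 + 2295020 = 416280755, q_6 = 15·563629 + 46869 = 8501304 → 416280755/8501304
APPEND 1: p_7 = 1·416280755 + 27599049 = 443879804, q_7 = 1·8501304 + 563629 = 9064933 → 443879804/9064933
APPEND 12: p_8 = 12·443879804 + 416280755 = 5742838403, q_8 = 12·9064933 + 8501304 = 117280500 → 5742838403/117280500
APPEND 33: p_9 = 33·5742838403 + 443879804 = 189957547103, q_9 = 33·117280500 + 9064933 = 3879321433 → 189957547103/3879321433
APPEND 33: p_10 = 33·189957547103 + 5742838403 = 6274341892802, q_10 = 33·3879321433 + 117280500 = 128134887789 → 6274341892802/128134887789
APPEND 13: p_11 = 13·6274341892802 + 189957547103 = 81756402153529, q_11 = 13·128134887789 + 3879321433 = 1669632862690 → 81756402153529/1669632862690
APPEND 18: p_12 = 18·81756402153529 + 6274341892802 = 1477889580656324, q_12 = 18·1669632862690 + 128134887789 = 30181526416209 → 1477889580656324/30181526416209
APPEND 36: p_13 = 36·1477889580656324 + 81756402153529 = 53285781305781193, q_13 = 36·30181526416209 + 1669632862690 = 1088204583846214 → 53285781305781193/1088204583846214
APPEND 38: p_14 = 38·53285781305781193 + 1477889580656324 = 2026337579200341658, q_14 = 38·1088204583846214 + 30181526416209 = 41381955712572341 → 2026337579200341658/41381955712572341

2295020/46869
416280755/8501304
5742838403/117280500
189957547103/3879321433
2026337579200341658/41381955712572341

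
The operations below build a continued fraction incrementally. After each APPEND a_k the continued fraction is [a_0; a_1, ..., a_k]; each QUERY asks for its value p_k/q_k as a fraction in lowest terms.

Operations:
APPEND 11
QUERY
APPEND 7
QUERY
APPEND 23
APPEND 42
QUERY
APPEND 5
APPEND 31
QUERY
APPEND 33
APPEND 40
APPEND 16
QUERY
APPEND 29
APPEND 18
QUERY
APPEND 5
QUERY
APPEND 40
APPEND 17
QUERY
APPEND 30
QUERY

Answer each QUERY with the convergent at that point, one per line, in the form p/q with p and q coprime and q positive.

APPEND 11: p_0 = 11·1 + 0 = 11, q_0 = 11·0 + 1 = 1 → 11/1
APPEND 7: p_1 = 7·11 + 1 = 78, q_1 = 7·1 + 0 = 7 → 78/7
APPEND 23: p_2 = 23·78 + 11 = 1805, q_2 = 23·7 + 1 = 162 → 1805/162
APPEND 42: p_3 = 42·1805 + 78 = 75888, q_3 = 42·162 + 7 = 6811 → 75888/6811
APPEND 5: p_4 = 5·75888 + 1805 = 381245, q_4 = 5·6811 + 162 = 34217 → 381245/34217
APPEND 31: p_5 = 31·381245 + 75888 = 11894483, q_5 = 31·34217 + 6811 = 1067538 → 11894483/1067538
APPEND 33: p_6 = 33·11894483 + 381245 = 392899184, q_6 = 33·1067538 + 34217 = 35262971 → 392899184/35262971
APPEND 40: p_7 = 40·392899184 + 11894483 = 15727861843, q_7 = 40·35262971 + 1067538 = 1411586378 → 15727861843/1411586378
APPEND 16: p_8 = 16·15727861843 + 392899184 = 252038688672, q_8 = 16·1411586378 + 35262971 = 22620645019 → 252038688672/22620645019
APPEND 29: p_9 = 29·252038688672 + 15727861843 = 7324849833331, q_9 = 29·22620645019 + 1411586378 = 657410291929 → 7324849833331/657410291929
APPEND 18: p_10 = 18·7324849833331 + 252038688672 = 132099335688630, q_10 = 18·657410291929 + 22620645019 = 11856005899741 → 132099335688630/11856005899741
APPEND 5: p_11 = 5·132099335688630 + 7324849833331 = 667821528276481, q_11 = 5·11856005899741 + 657410291929 = 59937439790634 → 667821528276481/59937439790634
APPEND 40: p_12 = 40·667821528276481 + 132099335688630 = 26844960466747870, q_12 = 40·59937439790634 + 11856005899741 = 2409353597525101 → 26844960466747870/2409353597525101
APPEND 17: p_13 = 17·26844960466747870 + 667821528276481 = 457032149462990271, q_13 = 17·2409353597525101 + 59937439790634 = 41018948597717351 → 457032149462990271/41018948597717351
APPEND 30: p_14 = 30·457032149462990271 + 26844960466747870 = 13737809444356456000, q_14 = 30·41018948597717351 + 2409353597525101 = 1232977811529045631 → 13737809444356456000/1232977811529045631

11/1
78/7
75888/6811
11894483/1067538
252038688672/22620645019
132099335688630/11856005899741
667821528276481/59937439790634
457032149462990271/41018948597717351
13737809444356456000/1232977811529045631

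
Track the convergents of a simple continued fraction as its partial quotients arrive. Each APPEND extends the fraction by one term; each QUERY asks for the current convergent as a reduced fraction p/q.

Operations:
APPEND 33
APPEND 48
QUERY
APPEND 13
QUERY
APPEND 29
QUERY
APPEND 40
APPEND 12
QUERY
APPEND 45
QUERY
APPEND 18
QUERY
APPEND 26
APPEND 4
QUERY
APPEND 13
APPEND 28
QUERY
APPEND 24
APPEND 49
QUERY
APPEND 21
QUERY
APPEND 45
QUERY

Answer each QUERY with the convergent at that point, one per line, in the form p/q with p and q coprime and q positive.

APPEND 33: p_0 = 33·1 + 0 = 33, q_0 = 33·0 + 1 = 1 → 33/1
APPEND 48: p_1 = 48·33 + 1 = 1585, q_1 = 48·1 + 0 = 48 → 1585/48
APPEND 13: p_2 = 13·1585 + 33 = 20638, q_2 = 13·48 + 1 = 625 → 20638/625
APPEND 29: p_3 = 29·20638 + 1585 = 600087, q_3 = 29·625 + 48 = 18173 → 600087/18173
APPEND 40: p_4 = 40·600087 + 20638 = 24024118, q_4 = 40·18173 + 625 = 727545 → 24024118/727545
APPEND 12: p_5 = 12·24024118 + 600087 = 288889503, q_5 = 12·727545 + 18173 = 8748713 → 288889503/8748713
APPEND 45: p_6 = 45·288889503 + 24024118 = 13024051753, q_6 = 45·8748713 + 727545 = 394419630 → 13024051753/394419630
APPEND 18: p_7 = 18·13024051753 + 288889503 = 234721821057, q_7 = 18·394419630 + 8748713 = 7108302053 → 234721821057/7108302053
APPEND 26: p_8 = 26·234721821057 + 13024051753 = 6115791399235, q_8 = 26·7108302053 + 394419630 = 185210273008 → 6115791399235/185210273008
APPEND 4: p_9 = 4·6115791399235 + 234721821057 = 24697887417997, q_9 = 4·185210273008 + 7108302053 = 747949394085 → 24697887417997/747949394085
APPEND 13: p_10 = 13·24697887417997 + 6115791399235 = 327188327833196, q_10 = 13·747949394085 + 185210273008 = 9908552396113 → 327188327833196/9908552396113
APPEND 28: p_11 = 28·327188327833196 + 24697887417997 = 9185971066747485, q_11 = 28·9908552396113 + 747949394085 = 278187416485249 → 9185971066747485/278187416485249
APPEND 24: p_12 = 24·9185971066747485 + 327188327833196 = 220790493929772836, q_12 = 24·278187416485249 + 9908552396113 = 6686406548042089 → 220790493929772836/6686406548042089
APPEND 49: p_13 = 49·220790493929772836 + 9185971066747485 = 10827920173625616449, q_13 = 49·6686406548042089 + 278187416485249 = 327912108270547610 → 10827920173625616449/327912108270547610
APPEND 21: p_14 = 21·10827920173625616449 + 220790493929772836 = 227607114140067718265, q_14 = 21·327912108270547610 + 6686406548042089 = 6892840680229541899 → 227607114140067718265/6892840680229541899
APPEND 45: p_15 = 45·227607114140067718265 + 10827920173625616449 = 10253148056476672938374, q_15 = 45·6892840680229541899 + 327912108270547610 = 310505742718599933065 → 10253148056476672938374/310505742718599933065

1585/48
20638/625
600087/18173
288889503/8748713
13024051753/394419630
234721821057/7108302053
24697887417997/747949394085
9185971066747485/278187416485249
10827920173625616449/327912108270547610
227607114140067718265/6892840680229541899
10253148056476672938374/310505742718599933065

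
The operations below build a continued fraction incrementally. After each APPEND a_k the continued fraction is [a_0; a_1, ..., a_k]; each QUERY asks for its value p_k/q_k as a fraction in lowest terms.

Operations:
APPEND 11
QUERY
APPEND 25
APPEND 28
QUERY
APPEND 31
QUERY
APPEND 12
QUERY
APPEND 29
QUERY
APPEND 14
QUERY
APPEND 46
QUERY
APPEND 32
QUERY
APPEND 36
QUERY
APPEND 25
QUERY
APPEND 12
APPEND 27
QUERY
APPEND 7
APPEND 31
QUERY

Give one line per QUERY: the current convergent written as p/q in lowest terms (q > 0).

11/1
7739/701
240185/21756
2889959/261773
84048996/7613173
1179575903/106846195
54344540534/4922538143
1740204872991/157628066771
62701719968210/5679532941899
1569283204078241/142145951614246
511709987764569995/46350781664061223
112138494437912379072/10157524762287044995

APPEND 11: p_0 = 11·1 + 0 = 11, q_0 = 11·0 + 1 = 1 → 11/1
APPEND 25: p_1 = 25·11 + 1 = 276, q_1 = 25·1 + 0 = 25 → 276/25
APPEND 28: p_2 = 28·276 + 11 = 7739, q_2 = 28·25 + 1 = 701 → 7739/701
APPEND 31: p_3 = 31·7739 + 276 = 240185, q_3 = 31·701 + 25 = 21756 → 240185/21756
APPEND 12: p_4 = 12·240185 + 7739 = 2889959, q_4 = 12·21756 + 701 = 261773 → 2889959/261773
APPEND 29: p_5 = 29·2889959 + 240185 = 84048996, q_5 = 29·261773 + 21756 = 7613173 → 84048996/7613173
APPEND 14: p_6 = 14·84048996 + 2889959 = 1179575903, q_6 = 14·7613173 + 261773 = 106846195 → 1179575903/106846195
APPEND 46: p_7 = 46·1179575903 + 84048996 = 54344540534, q_7 = 46·106846195 + 7613173 = 4922538143 → 54344540534/4922538143
APPEND 32: p_8 = 32·54344540534 + 1179575903 = 1740204872991, q_8 = 32·4922538143 + 106846195 = 157628066771 → 1740204872991/157628066771
APPEND 36: p_9 = 36·1740204872991 + 54344540534 = 62701719968210, q_9 = 36·157628066771 + 4922538143 = 5679532941899 → 62701719968210/5679532941899
APPEND 25: p_10 = 25·62701719968210 + 1740204872991 = 1569283204078241, q_10 = 25·5679532941899 + 157628066771 = 142145951614246 → 1569283204078241/142145951614246
APPEND 12: p_11 = 12·1569283204078241 + 62701719968210 = 18894100168907102, q_11 = 12·142145951614246 + 5679532941899 = 1711430952312851 → 18894100168907102/1711430952312851
APPEND 27: p_12 = 27·18894100168907102 + 1569283204078241 = 511709987764569995, q_12 = 27·1711430952312851 + 142145951614246 = 46350781664061223 → 511709987764569995/46350781664061223
APPEND 7: p_13 = 7·511709987764569995 + 18894100168907102 = 3600864014520897067, q_13 = 7·46350781664061223 + 1711430952312851 = 326166902600741412 → 3600864014520897067/326166902600741412
APPEND 31: p_14 = 31·3600864014520897067 + 511709987764569995 = 112138494437912379072, q_14 = 31·326166902600741412 + 46350781664061223 = 10157524762287044995 → 112138494437912379072/10157524762287044995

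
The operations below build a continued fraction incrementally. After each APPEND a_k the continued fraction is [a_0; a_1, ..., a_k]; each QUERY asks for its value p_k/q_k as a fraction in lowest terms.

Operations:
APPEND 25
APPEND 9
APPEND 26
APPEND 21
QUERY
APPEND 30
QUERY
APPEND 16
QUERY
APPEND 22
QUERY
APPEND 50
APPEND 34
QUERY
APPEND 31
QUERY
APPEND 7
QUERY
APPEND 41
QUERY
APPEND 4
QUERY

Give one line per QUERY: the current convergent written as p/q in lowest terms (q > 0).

124147/4944
3730311/148555
59809123/2381824
1319531017/52548683
2246555770099/89466291799
69709265233042/2776084861743
490211412401393/19522060324000
20168377173690155/803180558145743
81163720107162013/3232244292906972

APPEND 25: p_0 = 25·1 + 0 = 25, q_0 = 25·0 + 1 = 1 → 25/1
APPEND 9: p_1 = 9·25 + 1 = 226, q_1 = 9·1 + 0 = 9 → 226/9
APPEND 26: p_2 = 26·226 + 25 = 5901, q_2 = 26·9 + 1 = 235 → 5901/235
APPEND 21: p_3 = 21·5901 + 226 = 124147, q_3 = 21·235 + 9 = 4944 → 124147/4944
APPEND 30: p_4 = 30·124147 + 5901 = 3730311, q_4 = 30·4944 + 235 = 148555 → 3730311/148555
APPEND 16: p_5 = 16·3730311 + 124147 = 59809123, q_5 = 16·148555 + 4944 = 2381824 → 59809123/2381824
APPEND 22: p_6 = 22·59809123 + 3730311 = 1319531017, q_6 = 22·2381824 + 148555 = 52548683 → 1319531017/52548683
APPEND 50: p_7 = 50·1319531017 + 59809123 = 66036359973, q_7 = 50·52548683 + 2381824 = 2629815974 → 66036359973/2629815974
APPEND 34: p_8 = 34·66036359973 + 1319531017 = 2246555770099, q_8 = 34·2629815974 + 52548683 = 89466291799 → 2246555770099/89466291799
APPEND 31: p_9 = 31·2246555770099 + 66036359973 = 69709265233042, q_9 = 31·89466291799 + 2629815974 = 2776084861743 → 69709265233042/2776084861743
APPEND 7: p_10 = 7·69709265233042 + 2246555770099 = 490211412401393, q_10 = 7·2776084861743 + 89466291799 = 19522060324000 → 490211412401393/19522060324000
APPEND 41: p_11 = 41·490211412401393 + 69709265233042 = 20168377173690155, q_11 = 41·19522060324000 + 2776084861743 = 803180558145743 → 20168377173690155/803180558145743
APPEND 4: p_12 = 4·20168377173690155 + 490211412401393 = 81163720107162013, q_12 = 4·803180558145743 + 19522060324000 = 3232244292906972 → 81163720107162013/3232244292906972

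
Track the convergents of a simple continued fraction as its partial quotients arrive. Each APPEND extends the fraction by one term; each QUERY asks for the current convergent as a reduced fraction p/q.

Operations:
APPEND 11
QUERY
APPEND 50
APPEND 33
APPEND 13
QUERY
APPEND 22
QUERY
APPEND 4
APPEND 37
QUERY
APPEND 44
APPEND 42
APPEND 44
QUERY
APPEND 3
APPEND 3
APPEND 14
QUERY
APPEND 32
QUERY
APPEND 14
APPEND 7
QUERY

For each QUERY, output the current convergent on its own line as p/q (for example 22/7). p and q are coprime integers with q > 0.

11/1
237073/21513
5233800/474937
788607901/71561594
64231830674177/5828666163189
9247889871917156/839192378787551
296579171283824007/26912839977074326
29426073186201996785/2670245504381871131

APPEND 11: p_0 = 11·1 + 0 = 11, q_0 = 11·0 + 1 = 1 → 11/1
APPEND 50: p_1 = 50·11 + 1 = 551, q_1 = 50·1 + 0 = 50 → 551/50
APPEND 33: p_2 = 33·551 + 11 = 18194, q_2 = 33·50 + 1 = 1651 → 18194/1651
APPEND 13: p_3 = 13·18194 + 551 = 237073, q_3 = 13·1651 + 50 = 21513 → 237073/21513
APPEND 22: p_4 = 22·237073 + 18194 = 5233800, q_4 = 22·21513 + 1651 = 474937 → 5233800/474937
APPEND 4: p_5 = 4·5233800 + 237073 = 21172273, q_5 = 4·474937 + 21513 = 1921261 → 21172273/1921261
APPEND 37: p_6 = 37·21172273 + 5233800 = 788607901, q_6 = 37·1921261 + 474937 = 71561594 → 788607901/71561594
APPEND 44: p_7 = 44·788607901 + 21172273 = 34719919917, q_7 = 44·71561594 + 1921261 = 3150631397 → 34719919917/3150631397
APPEND 42: p_8 = 42·34719919917 + 788607901 = 1459025244415, q_8 = 42·3150631397 + 71561594 = 132398080268 → 1459025244415/132398080268
APPEND 44: p_9 = 44·1459025244415 + 34719919917 = 64231830674177, q_9 = 44·132398080268 + 3150631397 = 5828666163189 → 64231830674177/5828666163189
APPEND 3: p_10 = 3·64231830674177 + 1459025244415 = 194154517266946, q_10 = 3·5828666163189 + 132398080268 = 17618396569835 → 194154517266946/17618396569835
APPEND 3: p_11 = 3·194154517266946 + 64231830674177 = 646695382475015, q_11 = 3·17618396569835 + 5828666163189 = 58683855872694 → 646695382475015/58683855872694
APPEND 14: p_12 = 14·646695382475015 + 194154517266946 = 9247889871917156, q_12 = 14·58683855872694 + 17618396569835 = 839192378787551 → 9247889871917156/839192378787551
APPEND 32: p_13 = 32·9247889871917156 + 646695382475015 = 296579171283824007, q_13 = 32·839192378787551 + 58683855872694 = 26912839977074326 → 296579171283824007/26912839977074326
APPEND 14: p_14 = 14·296579171283824007 + 9247889871917156 = 4161356287845453254, q_14 = 14·26912839977074326 + 839192378787551 = 377618952057828115 → 4161356287845453254/377618952057828115
APPEND 7: p_15 = 7·4161356287845453254 + 296579171283824007 = 29426073186201996785, q_15 = 7·377618952057828115 + 26912839977074326 = 2670245504381871131 → 29426073186201996785/2670245504381871131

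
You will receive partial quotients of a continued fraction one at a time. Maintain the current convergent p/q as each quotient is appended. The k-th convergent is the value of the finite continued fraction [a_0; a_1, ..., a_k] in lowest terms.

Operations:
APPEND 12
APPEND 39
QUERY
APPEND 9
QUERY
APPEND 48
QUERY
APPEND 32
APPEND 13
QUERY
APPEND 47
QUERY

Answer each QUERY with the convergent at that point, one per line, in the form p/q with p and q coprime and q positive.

469/39
4233/352
203653/16935
84978330/7066471
4000502639/332666409

APPEND 12: p_0 = 12·1 + 0 = 12, q_0 = 12·0 + 1 = 1 → 12/1
APPEND 39: p_1 = 39·12 + 1 = 469, q_1 = 39·1 + 0 = 39 → 469/39
APPEND 9: p_2 = 9·469 + 12 = 4233, q_2 = 9·39 + 1 = 352 → 4233/352
APPEND 48: p_3 = 48·4233 + 469 = 203653, q_3 = 48·352 + 39 = 16935 → 203653/16935
APPEND 32: p_4 = 32·203653 + 4233 = 6521129, q_4 = 32·16935 + 352 = 542272 → 6521129/542272
APPEND 13: p_5 = 13·6521129 + 203653 = 84978330, q_5 = 13·542272 + 16935 = 7066471 → 84978330/7066471
APPEND 47: p_6 = 47·84978330 + 6521129 = 4000502639, q_6 = 47·7066471 + 542272 = 332666409 → 4000502639/332666409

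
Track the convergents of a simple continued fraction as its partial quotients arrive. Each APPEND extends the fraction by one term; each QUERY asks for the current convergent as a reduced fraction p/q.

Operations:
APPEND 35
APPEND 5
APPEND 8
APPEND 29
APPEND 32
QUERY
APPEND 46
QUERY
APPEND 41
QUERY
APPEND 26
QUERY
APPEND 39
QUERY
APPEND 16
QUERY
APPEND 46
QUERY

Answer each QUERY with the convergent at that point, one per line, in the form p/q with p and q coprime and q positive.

APPEND 35: p_0 = 35·1 + 0 = 35, q_0 = 35·0 + 1 = 1 → 35/1
APPEND 5: p_1 = 5·35 + 1 = 176, q_1 = 5·1 + 0 = 5 → 176/5
APPEND 8: p_2 = 8·176 + 35 = 1443, q_2 = 8·5 + 1 = 41 → 1443/41
APPEND 29: p_3 = 29·1443 + 176 = 42023, q_3 = 29·41 + 5 = 1194 → 42023/1194
APPEND 32: p_4 = 32·42023 + 1443 = 1346179, q_4 = 32·1194 + 41 = 38249 → 1346179/38249
APPEND 46: p_5 = 46·1346179 + 42023 = 61966257, q_5 = 46·38249 + 1194 = 1760648 → 61966257/1760648
APPEND 41: p_6 = 41·61966257 + 1346179 = 2541962716, q_6 = 41·1760648 + 38249 = 72224817 → 2541962716/72224817
APPEND 26: p_7 = 26·2541962716 + 61966257 = 66152996873, q_7 = 26·72224817 + 1760648 = 1879605890 → 66152996873/1879605890
APPEND 39: p_8 = 39·66152996873 + 2541962716 = 2582508840763, q_8 = 39·1879605890 + 72224817 = 73376854527 → 2582508840763/73376854527
APPEND 16: p_9 = 16·2582508840763 + 66152996873 = 41386294449081, q_9 = 16·73376854527 + 1879605890 = 1175909278322 → 41386294449081/1175909278322
APPEND 46: p_10 = 46·41386294449081 + 2582508840763 = 1906352053498489, q_10 = 46·1175909278322 + 73376854527 = 54165203657339 → 1906352053498489/54165203657339

1346179/38249
61966257/1760648
2541962716/72224817
66152996873/1879605890
2582508840763/73376854527
41386294449081/1175909278322
1906352053498489/54165203657339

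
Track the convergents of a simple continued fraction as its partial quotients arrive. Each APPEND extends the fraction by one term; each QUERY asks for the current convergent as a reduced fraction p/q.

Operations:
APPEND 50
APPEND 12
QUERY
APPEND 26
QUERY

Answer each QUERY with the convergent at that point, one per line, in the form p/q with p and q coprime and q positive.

601/12
15676/313

APPEND 50: p_0 = 50·1 + 0 = 50, q_0 = 50·0 + 1 = 1 → 50/1
APPEND 12: p_1 = 12·50 + 1 = 601, q_1 = 12·1 + 0 = 12 → 601/12
APPEND 26: p_2 = 26·601 + 50 = 15676, q_2 = 26·12 + 1 = 313 → 15676/313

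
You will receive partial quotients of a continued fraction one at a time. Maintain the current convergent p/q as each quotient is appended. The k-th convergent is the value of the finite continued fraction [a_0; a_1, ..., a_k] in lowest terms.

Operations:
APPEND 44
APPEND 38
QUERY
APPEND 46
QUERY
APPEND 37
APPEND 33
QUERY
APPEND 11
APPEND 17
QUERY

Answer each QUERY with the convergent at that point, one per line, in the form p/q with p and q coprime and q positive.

APPEND 44: p_0 = 44·1 + 0 = 44, q_0 = 44·0 + 1 = 1 → 44/1
APPEND 38: p_1 = 38·44 + 1 = 1673, q_1 = 38·1 + 0 = 38 → 1673/38
APPEND 46: p_2 = 46·1673 + 44 = 77002, q_2 = 46·38 + 1 = 1749 → 77002/1749
APPEND 37: p_3 = 37·77002 + 1673 = 2850747, q_3 = 37·1749 + 38 = 64751 → 2850747/64751
APPEND 33: p_4 = 33·2850747 + 77002 = 94151653, q_4 = 33·64751 + 1749 = 2138532 → 94151653/2138532
APPEND 11: p_5 = 11·94151653 + 2850747 = 1038518930, q_5 = 11·2138532 + 64751 = 23588603 → 1038518930/23588603
APPEND 17: p_6 = 17·1038518930 + 94151653 = 17748973463, q_6 = 17·23588603 + 2138532 = 403144783 → 17748973463/403144783

1673/38
77002/1749
94151653/2138532
17748973463/403144783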